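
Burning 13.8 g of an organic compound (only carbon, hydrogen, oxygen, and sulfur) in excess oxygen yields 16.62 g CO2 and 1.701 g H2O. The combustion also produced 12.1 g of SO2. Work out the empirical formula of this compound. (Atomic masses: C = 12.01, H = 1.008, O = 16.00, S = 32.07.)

C2HOS

mol C = 16.62 / 44.01 = 0.3776; mass C = 0.3776 × 12.01 = 4.535 g
mol H = 2 × (1.701 / 18.02) = 0.1888; mass H = 0.1888 × 1.008 = 0.1903 g
mol S = 12.1 / 64.07 = 0.1889; mass S = 6.057 g
mass O = 13.8 − (10.78) = 3.018 g → mol O = 0.1886
Smallest is O at 0.1886 mol; normalising gives C 2.002, H 1.001, O 1.000, S 1.001
≈ 2:1:1:1 → C2HOS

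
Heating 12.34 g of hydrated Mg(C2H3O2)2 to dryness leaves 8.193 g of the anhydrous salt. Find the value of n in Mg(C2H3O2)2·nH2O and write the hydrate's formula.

Mg(C2H3O2)2·4H2O

Mass of water lost = 12.34 − 8.193 = 4.147 g → 4.147 / 18.02 = 0.2301 mol H2O
Molar mass of Mg(C2H3O2)2 = 142.40 g/mol → mol Mg(C2H3O2)2 = 8.193 / 142.40 = 0.05754
n = 0.2301 / 0.05754 = 4.00 ≈ 4 → Mg(C2H3O2)2·4H2O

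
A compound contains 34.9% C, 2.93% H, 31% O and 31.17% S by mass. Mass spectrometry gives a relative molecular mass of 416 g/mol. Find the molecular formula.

C12H12O8S4

Assume 100 g: 34.9 g C, 2.93 g H, 31 g O, 31.17 g S.
C: 34.9 g ÷ 12.01 g/mol = 2.906 mol
H: 2.93 g ÷ 1.008 g/mol = 2.907 mol
O: 31 g ÷ 16.00 g/mol = 1.938 mol
S: 31.17 g ÷ 32.07 g/mol = 0.9719 mol
Smallest is S at 0.9719 mol; normalising gives C 2.990, H 2.991, O 1.993, S 1.000
≈ 3:3:2:1 → C3H3O2S
Empirical-formula mass = 103.12 g/mol
n = 416 / 103.12 = 4.03 ≈ 4
Molecular formula = (C3H3O2S)×4 = C12H12O8S4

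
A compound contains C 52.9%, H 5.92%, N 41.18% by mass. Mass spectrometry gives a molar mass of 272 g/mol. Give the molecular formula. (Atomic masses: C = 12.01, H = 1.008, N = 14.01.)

Assume 100 g: 52.9 g C, 5.92 g H, 41.18 g N.
C: 52.9 g ÷ 12.01 g/mol = 4.405 mol
H: 5.92 g ÷ 1.008 g/mol = 5.873 mol
N: 41.18 g ÷ 14.01 g/mol = 2.939 mol
Smallest is N at 2.939 mol; normalising gives C 1.499, H 1.998, N 1.000
Multiply by 2: C 3.00, H 4.00, N 2.00 → C3H4N2
Empirical-formula mass = 68.08 g/mol
n = 272 / 68.08 = 4.00 ≈ 4
Molecular formula = (C3H4N2)×4 = C12H16N8

C12H16N8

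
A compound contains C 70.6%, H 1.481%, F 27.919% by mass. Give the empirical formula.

C4HF

Assume 100 g: 70.6 g C, 1.481 g H, 27.919 g F.
C: 70.6 g ÷ 12.01 g/mol = 5.878 mol
H: 1.481 g ÷ 1.008 g/mol = 1.469 mol
F: 27.919 g ÷ 19.00 g/mol = 1.469 mol
Smallest is H at 1.469 mol; normalising gives C 4.001, H 1.000, F 1.000
→ C4HF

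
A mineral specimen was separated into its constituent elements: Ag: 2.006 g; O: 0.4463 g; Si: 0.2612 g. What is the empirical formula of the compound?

Ag2O3Si

Ag: 2.006 g ÷ 107.87 g/mol = 0.0186 mol
O: 0.4463 g ÷ 16.00 g/mol = 0.02789 mol
Si: 0.2612 g ÷ 28.09 g/mol = 0.009299 mol
Ratios (÷ 0.009299): Ag 2.000, O 3.000, Si 1.000
Ratio ≈ 2:3:1, so the empirical formula is Ag2O3Si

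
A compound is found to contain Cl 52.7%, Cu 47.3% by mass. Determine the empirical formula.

Cl2Cu

Assume 100 g: 52.7 g Cl, 47.3 g Cu.
n(Cl) = 52.7/35.45 = 1.487, n(Cu) = 47.3/63.55 = 0.7443
Ratios (÷ 0.7443): Cl 1.997, Cu 1.000
Ratio ≈ 2:1, so the empirical formula is Cl2Cu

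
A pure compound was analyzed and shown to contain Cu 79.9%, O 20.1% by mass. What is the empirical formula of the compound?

Assume 100 g: 79.9 g Cu, 20.1 g O.
Moles — Cu: 79.9 / 63.55 = 1.257 mol; O: 20.1 / 16.00 = 1.256 mol
Ratios (÷ 1.256): Cu 1.001, O 1.000
≈ 1:1 → CuO

CuO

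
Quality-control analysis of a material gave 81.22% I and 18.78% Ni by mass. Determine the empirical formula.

Assume 100 g: 81.22 g I, 18.78 g Ni.
n(I) = 81.22/126.90 = 0.64, n(Ni) = 18.78/58.69 = 0.32
Smallest is Ni at 0.32 mol; normalising gives I 2.000, Ni 1.000
≈ 2:1 → I2Ni

I2Ni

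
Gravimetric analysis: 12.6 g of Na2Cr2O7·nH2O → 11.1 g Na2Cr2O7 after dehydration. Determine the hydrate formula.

Na2Cr2O7·2H2O

Mass of water lost = 12.6 − 11.1 = 1.5 g → 1.5 / 18.02 = 0.08324 mol H2O
Molar mass of Na2Cr2O7 = 261.98 g/mol → mol Na2Cr2O7 = 11.1 / 261.98 = 0.04237
n = 0.08324 / 0.04237 = 1.96 ≈ 2 → Na2Cr2O7·2H2O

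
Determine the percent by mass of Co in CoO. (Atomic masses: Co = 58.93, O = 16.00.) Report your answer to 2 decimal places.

Molar mass = 1(58.93) + 1(16.00) = 74.930 g/mol
Mass of Co per mole = 1 × 58.93 = 58.930 g
% Co = 58.930 / 74.930 × 100 = 78.65%

78.65%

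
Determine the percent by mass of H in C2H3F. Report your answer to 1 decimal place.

6.6%

Molar mass = 2(12.01) + 3(1.008) + 1(19.00) = 46.044 g/mol
Mass of H per mole = 3 × 1.008 = 3.024 g
% H = 3.024 / 46.044 × 100 = 6.6%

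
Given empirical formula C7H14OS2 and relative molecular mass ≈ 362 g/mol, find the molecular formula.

Empirical-formula mass = 178.32 g/mol
n = 362 / 178.32 = 2.03 ≈ 2
Molecular formula = (C7H14OS2)2 = C14H28O2S4

C14H28O2S4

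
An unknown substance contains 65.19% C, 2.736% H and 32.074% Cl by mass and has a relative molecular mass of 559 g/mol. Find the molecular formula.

C30H15Cl5

Assume 100 g: 65.19 g C, 2.736 g H, 32.074 g Cl.
n(C) = 65.19/12.01 = 5.428, n(H) = 2.736/1.008 = 2.714, n(Cl) = 32.074/35.45 = 0.9048
Smallest is Cl at 0.9048 mol; normalising gives C 5.999, H 3.000, Cl 1.000
Ratio ≈ 6:3:1, so the empirical formula is C6H3Cl
Empirical-formula mass = 110.53 g/mol
n = 559 / 110.53 = 5.06 ≈ 5
Molecular formula = (C6H3Cl)×5 = C30H15Cl5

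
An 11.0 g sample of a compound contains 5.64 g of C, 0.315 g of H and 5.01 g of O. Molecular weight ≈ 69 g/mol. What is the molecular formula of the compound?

Moles — C: 5.64 / 12.01 = 0.4696 mol; H: 0.315 / 1.008 = 0.3125 mol; O: 5.01 / 16.00 = 0.3131 mol
Divide by the smallest (0.3125 mol H): C 1.503, H 1.000, O 1.002
Scaling by 2: C 3.01, H 2.00, O 2.00 → C3H2O2
Empirical-formula mass = 70.05 g/mol
n = 69 / 70.05 = 0.99 ≈ 1
Molecular formula = empirical formula = C3H2O2

C3H2O2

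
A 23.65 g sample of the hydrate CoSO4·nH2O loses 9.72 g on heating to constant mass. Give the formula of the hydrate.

Mass of anhydrous CoSO4 = 23.65 − 9.72 = 13.93 g
mol H2O = 9.72 / 18.02 = 0.5394
Molar mass of CoSO4 = 155.00 g/mol → mol CoSO4 = 13.93 / 155.00 = 0.08987
n = 0.5394 / 0.08987 = 6.00 ≈ 6 → CoSO4·6H2O

CoSO4·6H2O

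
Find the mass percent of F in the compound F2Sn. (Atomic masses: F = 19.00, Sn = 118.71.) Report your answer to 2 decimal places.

24.25%

Molar mass = 2(19.00) + 1(118.71) = 156.710 g/mol
Mass of F per mole = 2 × 19.00 = 38.000 g
% F = 38.000 / 156.710 × 100 = 24.25%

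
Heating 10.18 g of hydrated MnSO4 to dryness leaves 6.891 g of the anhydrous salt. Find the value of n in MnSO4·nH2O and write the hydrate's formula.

Mass of water lost = 10.18 − 6.891 = 3.289 g → 3.289 / 18.02 = 0.1825 mol H2O
Molar mass of MnSO4 = 151.01 g/mol → mol MnSO4 = 6.891 / 151.01 = 0.04563
n = 0.1825 / 0.04563 = 4.00 ≈ 4 → MnSO4·4H2O

MnSO4·4H2O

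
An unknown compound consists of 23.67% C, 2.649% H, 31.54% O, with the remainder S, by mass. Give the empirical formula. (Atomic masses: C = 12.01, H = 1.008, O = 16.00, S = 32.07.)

Assume 100 g: 23.67 g C, 2.649 g H, 31.54 g O, 42.141 g S.
Moles — C: 23.67 / 12.01 = 1.971 mol; H: 2.649 / 1.008 = 2.628 mol; O: 31.54 / 16.00 = 1.971 mol; S: 42.141 / 32.07 = 1.314 mol
Divide by the smallest (1.314 mol S): C 1.500, H 2.000, O 1.500, S 1.000
Scaling by 2: C 3.00, H 4.00, O 3.00, S 2.00 → C3H4O3S2

C3H4O3S2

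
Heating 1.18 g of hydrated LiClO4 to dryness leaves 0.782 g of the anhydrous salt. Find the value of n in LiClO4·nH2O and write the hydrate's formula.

Mass of water lost = 1.18 − 0.782 = 0.398 g → 0.398 / 18.02 = 0.02209 mol H2O
Molar mass of LiClO4 = 106.39 g/mol → mol LiClO4 = 0.782 / 106.39 = 0.00735
n = 0.02209 / 0.00735 = 3.00 ≈ 3 → LiClO4·3H2O

LiClO4·3H2O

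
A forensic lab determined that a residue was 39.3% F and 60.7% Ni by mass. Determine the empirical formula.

Assume 100 g: 39.3 g F, 60.7 g Ni.
F: 39.3 g ÷ 19.00 g/mol = 2.068 mol
Ni: 60.7 g ÷ 58.69 g/mol = 1.034 mol
Divide by the smallest (1.034 mol Ni): F 2.000, Ni 1.000
≈ 2:1 → F2Ni

F2Ni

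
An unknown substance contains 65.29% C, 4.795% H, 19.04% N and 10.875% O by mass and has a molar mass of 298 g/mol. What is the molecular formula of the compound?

C16H14N4O2

Assume 100 g: 65.29 g C, 4.795 g H, 19.04 g N, 10.875 g O.
n(C) = 65.29/12.01 = 5.436, n(H) = 4.795/1.008 = 4.757, n(N) = 19.04/14.01 = 1.359, n(O) = 10.875/16.00 = 0.6797
Divide by the smallest (0.6797 mol O): C 7.998, H 6.999, N 1.999, O 1.000
Ratio ≈ 8:7:2:1, so the empirical formula is C8H7N2O
Empirical-formula mass = 147.16 g/mol
n = 298 / 147.16 = 2.03 ≈ 2
Molecular formula = (C8H7N2O)×2 = C16H14N4O2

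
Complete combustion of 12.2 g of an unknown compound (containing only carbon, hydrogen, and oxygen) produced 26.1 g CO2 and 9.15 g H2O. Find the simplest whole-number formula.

mol C = 26.1 / 44.01 = 0.5930; mass C = 0.5930 × 12.01 = 7.122 g
mol H = 2 × (9.15 / 18.02) = 1.016; mass H = 1.016 × 1.008 = 1.024 g
mass O = 12.2 − (8.146) = 4.054 g → mol O = 0.2534
Smallest is O at 0.2534 mol; normalising gives C 2.341, H 4.008, O 1.000
Multiply by 3: C 7.02, H 12.02, O 3.00 → C7H12O3

C7H12O3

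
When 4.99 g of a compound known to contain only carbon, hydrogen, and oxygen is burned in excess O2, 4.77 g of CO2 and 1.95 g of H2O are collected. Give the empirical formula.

mol C = 4.77 / 44.01 = 0.1084; mass C = 0.1084 × 12.01 = 1.302 g
mol H = 2 × (1.95 / 18.02) = 0.2164; mass H = 0.2164 × 1.008 = 0.2182 g
mass O = 4.99 − (1.520) = 3.470 g → mol O = 0.2169
Ratios (÷ 0.1084): C 1.000, H 1.997, O 2.001
→ CH2O2

CH2O2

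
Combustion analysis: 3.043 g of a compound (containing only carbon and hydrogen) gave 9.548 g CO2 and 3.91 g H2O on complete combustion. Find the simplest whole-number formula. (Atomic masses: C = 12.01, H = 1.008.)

CH2

mol C = 9.548 / 44.01 = 0.2170; mass C = 0.2170 × 12.01 = 2.606 g
mol H = 2 × (3.91 / 18.02) = 0.4340; mass H = 0.4340 × 1.008 = 0.4374 g
Smallest is C at 0.217 mol; normalising gives C 1.000, H 2.000
Ratio ≈ 1:2, so the empirical formula is CH2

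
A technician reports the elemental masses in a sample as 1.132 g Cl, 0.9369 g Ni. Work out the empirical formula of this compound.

Cl: 1.132 g ÷ 35.45 g/mol = 0.03193 mol
Ni: 0.9369 g ÷ 58.69 g/mol = 0.01596 mol
Smallest is Ni at 0.01596 mol; normalising gives Cl 2.000, Ni 1.000
Ratio ≈ 2:1, so the empirical formula is Cl2Ni

Cl2Ni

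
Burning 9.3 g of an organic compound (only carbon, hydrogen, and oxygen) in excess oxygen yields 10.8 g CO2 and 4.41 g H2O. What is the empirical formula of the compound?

C2H4O3

mol C = 10.8 / 44.01 = 0.2454; mass C = 0.2454 × 12.01 = 2.947 g
mol H = 2 × (4.41 / 18.02) = 0.4895; mass H = 0.4895 × 1.008 = 0.4934 g
mass O = 9.3 − (3.441) = 5.859 g → mol O = 0.3662
Ratios (÷ 0.2454): C 1.000, H 1.995, O 1.492
Multiply by 2: C 2.00, H 3.99, O 2.98 → C2H4O3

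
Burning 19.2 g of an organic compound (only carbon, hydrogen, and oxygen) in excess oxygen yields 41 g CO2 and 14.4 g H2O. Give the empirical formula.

mol C = 41 / 44.01 = 0.9316; mass C = 0.9316 × 12.01 = 11.19 g
mol H = 2 × (14.4 / 18.02) = 1.598; mass H = 1.598 × 1.008 = 1.611 g
mass O = 19.2 − (12.80) = 6.400 g → mol O = 0.4000
Smallest is O at 0.4 mol; normalising gives C 2.329, H 3.995, O 1.000
Scaling by 3: C 6.99, H 11.99, O 3.00 → C7H12O3

C7H12O3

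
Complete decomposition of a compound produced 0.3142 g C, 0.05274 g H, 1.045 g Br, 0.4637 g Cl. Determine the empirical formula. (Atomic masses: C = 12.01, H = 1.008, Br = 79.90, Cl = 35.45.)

C: 0.3142 g ÷ 12.01 g/mol = 0.02616 mol
H: 0.05274 g ÷ 1.008 g/mol = 0.05232 mol
Br: 1.045 g ÷ 79.90 g/mol = 0.01308 mol
Cl: 0.4637 g ÷ 35.45 g/mol = 0.01308 mol
Ratios (÷ 0.01308): C 2.000, H 4.000, Br 1.000, Cl 1.000
≈ 2:4:1:1 → C2H4BrCl

C2H4BrCl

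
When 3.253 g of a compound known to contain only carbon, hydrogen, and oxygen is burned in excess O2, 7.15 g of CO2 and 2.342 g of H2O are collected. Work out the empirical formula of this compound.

C5H8O2

mol C = 7.15 / 44.01 = 0.1625; mass C = 0.1625 × 12.01 = 1.951 g
mol H = 2 × (2.342 / 18.02) = 0.2599; mass H = 0.2599 × 1.008 = 0.2620 g
mass O = 3.253 − (2.213) = 1.040 g → mol O = 0.06499
Ratios (÷ 0.06499): C 2.500, H 4.000, O 1.000
Scaling by 2: C 5.00, H 8.00, O 2.00 → C5H8O2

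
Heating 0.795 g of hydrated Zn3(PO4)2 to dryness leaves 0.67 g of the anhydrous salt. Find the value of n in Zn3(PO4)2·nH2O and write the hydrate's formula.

Zn3(PO4)2·4H2O

Mass of water lost = 0.795 − 0.67 = 0.125 g → 0.125 / 18.02 = 0.006937 mol H2O
Molar mass of Zn3(PO4)2 = 386.08 g/mol → mol Zn3(PO4)2 = 0.67 / 386.08 = 0.001735
n = 0.006937 / 0.001735 = 4.00 ≈ 4 → Zn3(PO4)2·4H2O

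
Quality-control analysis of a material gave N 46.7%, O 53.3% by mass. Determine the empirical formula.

NO

Assume 100 g: 46.7 g N, 53.3 g O.
n(N) = 46.7/14.01 = 3.333, n(O) = 53.3/16.00 = 3.331
Ratios (÷ 3.331): N 1.001, O 1.000
→ NO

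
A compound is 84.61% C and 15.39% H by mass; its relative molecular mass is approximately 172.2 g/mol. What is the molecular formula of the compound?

C12H26

Assume 100 g: 84.61 g C, 15.39 g H.
n(C) = 84.61/12.01 = 7.045, n(H) = 15.39/1.008 = 15.27
Smallest is C at 7.045 mol; normalising gives C 1.000, H 2.167
Multiply by 6: C 6.00, H 13.00 → C6H13
Empirical-formula mass = 85.16 g/mol
n = 172.2 / 85.16 = 2.02 ≈ 2
Molecular formula = (C6H13)×2 = C12H26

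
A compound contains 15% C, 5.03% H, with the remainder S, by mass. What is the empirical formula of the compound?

Assume 100 g: 15 g C, 5.03 g H, 79.97 g S.
C: 15 g ÷ 12.01 g/mol = 1.249 mol
H: 5.03 g ÷ 1.008 g/mol = 4.99 mol
S: 79.97 g ÷ 32.07 g/mol = 2.494 mol
Smallest is C at 1.249 mol; normalising gives C 1.000, H 3.995, S 1.997
≈ 1:4:2 → CH4S2

CH4S2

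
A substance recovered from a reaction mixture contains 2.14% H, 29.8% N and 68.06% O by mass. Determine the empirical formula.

Assume 100 g: 2.14 g H, 29.8 g N, 68.06 g O.
n(H) = 2.14/1.008 = 2.123, n(N) = 29.8/14.01 = 2.127, n(O) = 68.06/16.00 = 4.254
Ratios (÷ 2.123): H 1.000, N 1.002, O 2.004
Ratio ≈ 1:1:2, so the empirical formula is HNO2

HNO2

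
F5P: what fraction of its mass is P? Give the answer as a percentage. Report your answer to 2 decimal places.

Molar mass = 5(19.00) + 1(30.97) = 125.970 g/mol
Mass of P per mole = 1 × 30.97 = 30.970 g
% P = 30.970 / 125.970 × 100 = 24.59%

24.59%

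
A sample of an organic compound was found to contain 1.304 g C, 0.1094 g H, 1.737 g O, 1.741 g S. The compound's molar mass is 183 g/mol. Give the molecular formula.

C4H4O4S2

Moles — C: 1.304 / 12.01 = 0.1086 mol; H: 0.1094 / 1.008 = 0.1085 mol; O: 1.737 / 16.00 = 0.1086 mol; S: 1.741 / 32.07 = 0.05429 mol
Ratios (÷ 0.05429): C 2.000, H 1.999, O 2.000, S 1.000
Ratio ≈ 2:2:2:1, so the empirical formula is C2H2O2S
Empirical-formula mass = 90.11 g/mol
n = 183 / 90.11 = 2.03 ≈ 2
Molecular formula = (C2H2O2S)×2 = C4H4O4S2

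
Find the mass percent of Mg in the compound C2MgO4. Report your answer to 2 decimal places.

Molar mass = 2(12.01) + 1(24.31) + 4(16.00) = 112.330 g/mol
Mass of Mg per mole = 1 × 24.31 = 24.310 g
% Mg = 24.310 / 112.330 × 100 = 21.64%

21.64%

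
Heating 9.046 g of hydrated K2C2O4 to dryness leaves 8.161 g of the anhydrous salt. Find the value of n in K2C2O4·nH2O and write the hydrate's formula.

K2C2O4·H2O

Mass of water lost = 9.046 − 8.161 = 0.885 g → 0.885 / 18.02 = 0.04911 mol H2O
Molar mass of K2C2O4 = 166.22 g/mol → mol K2C2O4 = 8.161 / 166.22 = 0.0491
n = 0.04911 / 0.0491 = 1.00 ≈ 1 → K2C2O4·H2O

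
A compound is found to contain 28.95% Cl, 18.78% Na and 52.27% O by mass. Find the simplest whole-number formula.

ClNaO4

Assume 100 g: 28.95 g Cl, 18.78 g Na, 52.27 g O.
Moles — Cl: 28.95 / 35.45 = 0.8166 mol; Na: 18.78 / 22.99 = 0.8169 mol; O: 52.27 / 16.00 = 3.267 mol
Ratios (÷ 0.8166): Cl 1.000, Na 1.000, O 4.000
→ ClNaO4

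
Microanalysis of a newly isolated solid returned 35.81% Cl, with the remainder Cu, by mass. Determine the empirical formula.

ClCu

Assume 100 g: 35.81 g Cl, 64.19 g Cu.
Moles — Cl: 35.81 / 35.45 = 1.01 mol; Cu: 64.19 / 63.55 = 1.01 mol
Divide by the smallest (1.01 mol Cu): Cl 1.000, Cu 1.000
→ ClCu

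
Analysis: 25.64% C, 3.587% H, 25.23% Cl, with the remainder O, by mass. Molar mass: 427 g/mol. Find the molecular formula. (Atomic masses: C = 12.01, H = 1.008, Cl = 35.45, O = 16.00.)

Assume 100 g: 25.64 g C, 3.587 g H, 25.23 g Cl, 45.543 g O.
n(C) = 25.64/12.01 = 2.135, n(H) = 3.587/1.008 = 3.559, n(Cl) = 25.23/35.45 = 0.7117, n(O) = 45.543/16.00 = 2.846
Divide by the smallest (0.7117 mol Cl): C 3.000, H 5.000, Cl 1.000, O 3.999
≈ 3:5:1:4 → C3H5ClO4
Empirical-formula mass = 140.52 g/mol
n = 427 / 140.52 = 3.04 ≈ 3
Molecular formula = (C3H5ClO4)×3 = C9H15Cl3O12

C9H15Cl3O12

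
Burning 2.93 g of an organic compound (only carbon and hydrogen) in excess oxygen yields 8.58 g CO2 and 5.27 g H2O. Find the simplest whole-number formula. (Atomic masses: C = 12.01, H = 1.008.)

CH3

mol C = 8.58 / 44.01 = 0.1950; mass C = 0.1950 × 12.01 = 2.341 g
mol H = 2 × (5.27 / 18.02) = 0.5849; mass H = 0.5849 × 1.008 = 0.5896 g
Divide by the smallest (0.195 mol C): C 1.000, H 3.000
Ratio ≈ 1:3, so the empirical formula is CH3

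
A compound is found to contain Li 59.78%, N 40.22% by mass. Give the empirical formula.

Li3N

Assume 100 g: 59.78 g Li, 40.22 g N.
Li: 59.78 g ÷ 6.94 g/mol = 8.614 mol
N: 40.22 g ÷ 14.01 g/mol = 2.871 mol
Smallest is N at 2.871 mol; normalising gives Li 3.000, N 1.000
→ Li3N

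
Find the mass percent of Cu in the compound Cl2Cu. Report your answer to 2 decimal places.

47.27%

Molar mass = 2(35.45) + 1(63.55) = 134.450 g/mol
Mass of Cu per mole = 1 × 63.55 = 63.550 g
% Cu = 63.550 / 134.450 × 100 = 47.27%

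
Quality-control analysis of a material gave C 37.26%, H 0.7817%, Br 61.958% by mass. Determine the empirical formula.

C4HBr

Assume 100 g: 37.26 g C, 0.7817 g H, 61.958 g Br.
C: 37.26 g ÷ 12.01 g/mol = 3.102 mol
H: 0.7817 g ÷ 1.008 g/mol = 0.7755 mol
Br: 61.958 g ÷ 79.90 g/mol = 0.7754 mol
Divide by the smallest (0.7754 mol Br): C 4.001, H 1.000, Br 1.000
Ratio ≈ 4:1:1, so the empirical formula is C4HBr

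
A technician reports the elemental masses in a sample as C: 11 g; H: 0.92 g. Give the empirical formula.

n(C) = 11/12.01 = 0.9159, n(H) = 0.92/1.008 = 0.9127
Ratios (÷ 0.9127): C 1.004, H 1.000
→ CH

CH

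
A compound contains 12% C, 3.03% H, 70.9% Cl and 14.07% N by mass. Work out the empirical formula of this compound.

Assume 100 g: 12 g C, 3.03 g H, 70.9 g Cl, 14.07 g N.
Moles — C: 12 / 12.01 = 0.9992 mol; H: 3.03 / 1.008 = 3.006 mol; Cl: 70.9 / 35.45 = 2 mol; N: 14.07 / 14.01 = 1.004 mol
Smallest is C at 0.9992 mol; normalising gives C 1.000, H 3.008, Cl 2.002, N 1.005
→ CH3Cl2N

CH3Cl2N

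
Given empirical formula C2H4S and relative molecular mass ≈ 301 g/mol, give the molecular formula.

C10H20S5

Empirical-formula mass = 60.12 g/mol
n = 301 / 60.12 = 5.01 ≈ 5
Molecular formula = (C2H4S)5 = C10H20S5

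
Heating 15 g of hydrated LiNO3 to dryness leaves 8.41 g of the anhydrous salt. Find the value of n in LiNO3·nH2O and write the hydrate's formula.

LiNO3·3H2O

Mass of water lost = 15 − 8.41 = 6.59 g → 6.59 / 18.02 = 0.3657 mol H2O
Molar mass of LiNO3 = 68.95 g/mol → mol LiNO3 = 8.41 / 68.95 = 0.122
n = 0.3657 / 0.122 = 3.00 ≈ 3 → LiNO3·3H2O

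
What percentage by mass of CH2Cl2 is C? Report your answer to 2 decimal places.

14.14%

Molar mass = 1(12.01) + 2(1.008) + 2(35.45) = 84.926 g/mol
Mass of C per mole = 1 × 12.01 = 12.010 g
% C = 12.010 / 84.926 × 100 = 14.14%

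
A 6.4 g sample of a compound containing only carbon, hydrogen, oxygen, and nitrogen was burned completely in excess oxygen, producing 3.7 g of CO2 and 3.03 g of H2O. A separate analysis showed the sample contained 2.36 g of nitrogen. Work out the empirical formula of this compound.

mol C = 3.7 / 44.01 = 0.08407; mass C = 0.08407 × 12.01 = 1.010 g
mol H = 2 × (3.03 / 18.02) = 0.3363; mass H = 0.3363 × 1.008 = 0.3390 g
mol N = 2.36 / 14.01 = 0.1685
mass O = 6.4 − (3.709) = 2.691 g → mol O = 0.1682
Smallest is C at 0.08407 mol; normalising gives C 1.000, H 4.000, N 2.004, O 2.001
Ratio ≈ 1:4:2:2, so the empirical formula is CH4N2O2

CH4N2O2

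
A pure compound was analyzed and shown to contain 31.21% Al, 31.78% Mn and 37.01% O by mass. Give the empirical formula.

Al2MnO4

Assume 100 g: 31.21 g Al, 31.78 g Mn, 37.01 g O.
Al: 31.21 g ÷ 26.98 g/mol = 1.157 mol
Mn: 31.78 g ÷ 54.94 g/mol = 0.5784 mol
O: 37.01 g ÷ 16.00 g/mol = 2.313 mol
Divide by the smallest (0.5784 mol Mn): Al 2.000, Mn 1.000, O 3.999
≈ 2:1:4 → Al2MnO4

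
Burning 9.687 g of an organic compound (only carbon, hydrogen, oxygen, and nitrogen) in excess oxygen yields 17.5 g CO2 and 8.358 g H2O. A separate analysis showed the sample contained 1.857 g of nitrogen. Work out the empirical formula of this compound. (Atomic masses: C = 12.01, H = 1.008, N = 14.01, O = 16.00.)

mol C = 17.5 / 44.01 = 0.3976; mass C = 0.3976 × 12.01 = 4.776 g
mol H = 2 × (8.358 / 18.02) = 0.9276; mass H = 0.9276 × 1.008 = 0.9351 g
mol N = 1.857 / 14.01 = 0.1325
mass O = 9.687 − (7.568) = 2.119 g → mol O = 0.1325
Divide by the smallest (0.1325 mol O): C 3.002, H 7.003, N 1.001, O 1.000
≈ 3:7:1:1 → C3H7NO

C3H7NO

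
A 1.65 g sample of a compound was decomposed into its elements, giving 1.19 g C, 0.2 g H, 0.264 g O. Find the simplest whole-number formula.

C: 1.19 g ÷ 12.01 g/mol = 0.09908 mol
H: 0.2 g ÷ 1.008 g/mol = 0.1984 mol
O: 0.264 g ÷ 16.00 g/mol = 0.0165 mol
Ratios (÷ 0.0165): C 6.005, H 12.025, O 1.000
Ratio ≈ 6:12:1, so the empirical formula is C6H12O

C6H12O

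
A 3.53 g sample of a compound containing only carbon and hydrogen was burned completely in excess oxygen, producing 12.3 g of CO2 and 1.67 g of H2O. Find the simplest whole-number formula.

mol C = 12.3 / 44.01 = 0.2795; mass C = 0.2795 × 12.01 = 3.357 g
mol H = 2 × (1.67 / 18.02) = 0.1853; mass H = 0.1853 × 1.008 = 0.1868 g
Smallest is H at 0.1853 mol; normalising gives C 1.508, H 1.000
×2: C 3.02, H 2.00 → C3H2

C3H2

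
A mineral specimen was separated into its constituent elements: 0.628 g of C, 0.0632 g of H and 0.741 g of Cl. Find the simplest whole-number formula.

Moles — C: 0.628 / 12.01 = 0.05229 mol; H: 0.0632 / 1.008 = 0.0627 mol; Cl: 0.741 / 35.45 = 0.0209 mol
Ratios (÷ 0.0209): C 2.502, H 3.000, Cl 1.000
×2: C 5.00, H 6.00, Cl 2.00 → C5H6Cl2

C5H6Cl2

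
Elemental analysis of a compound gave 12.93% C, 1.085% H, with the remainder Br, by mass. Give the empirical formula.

CHBr

Assume 100 g: 12.93 g C, 1.085 g H, 85.985 g Br.
Moles — C: 12.93 / 12.01 = 1.077 mol; H: 1.085 / 1.008 = 1.076 mol; Br: 85.985 / 79.90 = 1.076 mol
Ratios (÷ 1.076): C 1.000, H 1.000, Br 1.000
→ CHBr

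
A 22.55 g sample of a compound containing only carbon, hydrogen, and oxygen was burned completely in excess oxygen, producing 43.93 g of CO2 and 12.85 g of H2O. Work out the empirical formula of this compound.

mol C = 43.93 / 44.01 = 0.9982; mass C = 0.9982 × 12.01 = 11.99 g
mol H = 2 × (12.85 / 18.02) = 1.426; mass H = 1.426 × 1.008 = 1.438 g
mass O = 22.55 − (13.43) = 9.124 g → mol O = 0.5703
Divide by the smallest (0.5703 mol O): C 1.750, H 2.501, O 1.000
Multiply by 4: C 7.00, H 10.00, O 4.00 → C7H10O4

C7H10O4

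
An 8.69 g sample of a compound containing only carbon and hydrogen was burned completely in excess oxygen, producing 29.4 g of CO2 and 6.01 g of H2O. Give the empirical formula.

mol C = 29.4 / 44.01 = 0.6680; mass C = 0.6680 × 12.01 = 8.023 g
mol H = 2 × (6.01 / 18.02) = 0.6670; mass H = 0.6670 × 1.008 = 0.6724 g
Ratios (÷ 0.667): C 1.001, H 1.000
≈ 1:1 → CH

CH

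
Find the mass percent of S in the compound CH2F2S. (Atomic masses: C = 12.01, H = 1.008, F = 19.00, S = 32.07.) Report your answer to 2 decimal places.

Molar mass = 1(12.01) + 2(1.008) + 2(19.00) + 1(32.07) = 84.096 g/mol
Mass of S per mole = 1 × 32.07 = 32.070 g
% S = 32.070 / 84.096 × 100 = 38.13%

38.13%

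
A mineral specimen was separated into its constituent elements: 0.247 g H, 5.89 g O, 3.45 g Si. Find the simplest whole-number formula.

H2O3Si

n(H) = 0.247/1.008 = 0.245, n(O) = 5.89/16.00 = 0.3681, n(Si) = 3.45/28.09 = 0.1228
Divide by the smallest (0.1228 mol Si): H 1.995, O 2.997, Si 1.000
Ratio ≈ 2:3:1, so the empirical formula is H2O3Si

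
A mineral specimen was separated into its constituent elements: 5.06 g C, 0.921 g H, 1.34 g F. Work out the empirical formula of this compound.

C6H13F

Moles — C: 5.06 / 12.01 = 0.4213 mol; H: 0.921 / 1.008 = 0.9137 mol; F: 1.34 / 19.00 = 0.07053 mol
Ratios (÷ 0.07053): C 5.974, H 12.955, F 1.000
≈ 6:13:1 → C6H13F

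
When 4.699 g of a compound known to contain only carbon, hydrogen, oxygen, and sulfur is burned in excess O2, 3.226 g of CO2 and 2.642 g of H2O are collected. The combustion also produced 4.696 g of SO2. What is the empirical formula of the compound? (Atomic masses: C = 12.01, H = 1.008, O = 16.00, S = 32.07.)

CH4OS

mol C = 3.226 / 44.01 = 0.07330; mass C = 0.07330 × 12.01 = 0.8804 g
mol H = 2 × (2.642 / 18.02) = 0.2932; mass H = 0.2932 × 1.008 = 0.2956 g
mol S = 4.696 / 64.07 = 0.07329; mass S = 2.351 g
mass O = 4.699 − (3.526) = 1.173 g → mol O = 0.07328
Ratios (÷ 0.07328): C 1.000, H 4.001, O 1.000, S 1.000
Ratio ≈ 1:4:1:1, so the empirical formula is CH4OS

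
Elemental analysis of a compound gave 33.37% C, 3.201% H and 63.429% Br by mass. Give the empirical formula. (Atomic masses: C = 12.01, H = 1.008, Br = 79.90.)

Assume 100 g: 33.37 g C, 3.201 g H, 63.429 g Br.
C: 33.37 g ÷ 12.01 g/mol = 2.779 mol
H: 3.201 g ÷ 1.008 g/mol = 3.176 mol
Br: 63.429 g ÷ 79.90 g/mol = 0.7939 mol
Smallest is Br at 0.7939 mol; normalising gives C 3.500, H 4.000, Br 1.000
Multiply by 2: C 7.00, H 8.00, Br 2.00 → C7H8Br2

C7H8Br2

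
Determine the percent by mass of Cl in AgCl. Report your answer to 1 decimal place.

24.7%

Molar mass = 1(107.87) + 1(35.45) = 143.320 g/mol
Mass of Cl per mole = 1 × 35.45 = 35.450 g
% Cl = 35.450 / 143.320 × 100 = 24.7%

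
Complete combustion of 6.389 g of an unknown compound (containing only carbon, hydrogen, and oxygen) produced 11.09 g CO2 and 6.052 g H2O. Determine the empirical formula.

mol C = 11.09 / 44.01 = 0.2520; mass C = 0.2520 × 12.01 = 3.026 g
mol H = 2 × (6.052 / 18.02) = 0.6717; mass H = 0.6717 × 1.008 = 0.6771 g
mass O = 6.389 − (3.703) = 2.686 g → mol O = 0.1678
Divide by the smallest (0.1678 mol O): C 1.501, H 4.002, O 1.000
Multiply by 2: C 3.00, H 8.00, O 2.00 → C3H8O2

C3H8O2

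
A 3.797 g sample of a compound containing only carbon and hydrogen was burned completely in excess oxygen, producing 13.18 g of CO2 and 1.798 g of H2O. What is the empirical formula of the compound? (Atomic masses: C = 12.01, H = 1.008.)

mol C = 13.18 / 44.01 = 0.2995; mass C = 0.2995 × 12.01 = 3.597 g
mol H = 2 × (1.798 / 18.02) = 0.1996; mass H = 0.1996 × 1.008 = 0.2012 g
Smallest is H at 0.1996 mol; normalising gives C 1.501, H 1.000
×2: C 3.00, H 2.00 → C3H2

C3H2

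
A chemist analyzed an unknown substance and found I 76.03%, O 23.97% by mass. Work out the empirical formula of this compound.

I2O5

Assume 100 g: 76.03 g I, 23.97 g O.
I: 76.03 g ÷ 126.90 g/mol = 0.5991 mol
O: 23.97 g ÷ 16.00 g/mol = 1.498 mol
Divide by the smallest (0.5991 mol I): I 1.000, O 2.500
Scaling by 2: I 2.00, O 5.00 → I2O5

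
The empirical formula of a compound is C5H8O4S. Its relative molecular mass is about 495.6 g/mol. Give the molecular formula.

Empirical-formula mass = 164.18 g/mol
n = 495.6 / 164.18 = 3.02 ≈ 3
Molecular formula = (C5H8O4S)3 = C15H24O12S3

C15H24O12S3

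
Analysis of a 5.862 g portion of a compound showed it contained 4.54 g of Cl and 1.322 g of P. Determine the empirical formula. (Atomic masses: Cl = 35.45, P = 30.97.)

n(Cl) = 4.54/35.45 = 0.1281, n(P) = 1.322/30.97 = 0.04269
Smallest is P at 0.04269 mol; normalising gives Cl 3.000, P 1.000
Ratio ≈ 3:1, so the empirical formula is Cl3P

Cl3P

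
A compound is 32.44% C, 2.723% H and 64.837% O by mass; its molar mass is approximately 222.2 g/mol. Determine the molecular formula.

C6H6O9

Assume 100 g: 32.44 g C, 2.723 g H, 64.837 g O.
n(C) = 32.44/12.01 = 2.701, n(H) = 2.723/1.008 = 2.701, n(O) = 64.837/16.00 = 4.052
Ratios (÷ 2.701): C 1.000, H 1.000, O 1.500
Multiply by 2: C 2.00, H 2.00, O 3.00 → C2H2O3
Empirical-formula mass = 74.04 g/mol
n = 222.2 / 74.04 = 3.00 ≈ 3
Molecular formula = (C2H2O3)×3 = C6H6O9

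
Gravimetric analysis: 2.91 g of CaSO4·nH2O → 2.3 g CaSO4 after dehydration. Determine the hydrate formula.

Mass of water lost = 2.91 − 2.3 = 0.61 g → 0.61 / 18.02 = 0.03385 mol H2O
Molar mass of CaSO4 = 136.15 g/mol → mol CaSO4 = 2.3 / 136.15 = 0.01689
n = 0.03385 / 0.01689 = 2.00 ≈ 2 → CaSO4·2H2O

CaSO4·2H2O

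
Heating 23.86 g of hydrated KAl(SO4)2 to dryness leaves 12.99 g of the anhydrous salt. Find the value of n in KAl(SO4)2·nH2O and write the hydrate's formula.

Mass of water lost = 23.86 − 12.99 = 10.87 g → 10.87 / 18.02 = 0.6032 mol H2O
Molar mass of KAl(SO4)2 = 258.22 g/mol → mol KAl(SO4)2 = 12.99 / 258.22 = 0.05031
n = 0.6032 / 0.05031 = 11.99 ≈ 12 → KAl(SO4)2·12H2O

KAl(SO4)2·12H2O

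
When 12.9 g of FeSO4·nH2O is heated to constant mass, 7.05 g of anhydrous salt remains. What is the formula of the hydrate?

Mass of water lost = 12.9 − 7.05 = 5.85 g → 5.85 / 18.02 = 0.3246 mol H2O
Molar mass of FeSO4 = 151.92 g/mol → mol FeSO4 = 7.05 / 151.92 = 0.04641
n = 0.3246 / 0.04641 = 7.00 ≈ 7 → FeSO4·7H2O

FeSO4·7H2O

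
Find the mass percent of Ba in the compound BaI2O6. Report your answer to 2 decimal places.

Molar mass = 1(137.33) + 2(126.90) + 6(16.00) = 487.130 g/mol
Mass of Ba per mole = 1 × 137.33 = 137.330 g
% Ba = 137.330 / 487.130 × 100 = 28.19%

28.19%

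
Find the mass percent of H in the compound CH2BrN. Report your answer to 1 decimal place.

1.9%

Molar mass = 1(12.01) + 2(1.008) + 1(79.90) + 1(14.01) = 107.936 g/mol
Mass of H per mole = 2 × 1.008 = 2.016 g
% H = 2.016 / 107.936 × 100 = 1.9%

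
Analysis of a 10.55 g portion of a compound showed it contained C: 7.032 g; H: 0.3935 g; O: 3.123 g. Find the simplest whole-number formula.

Moles — C: 7.032 / 12.01 = 0.5855 mol; H: 0.3935 / 1.008 = 0.3904 mol; O: 3.123 / 16.00 = 0.1952 mol
Divide by the smallest (0.1952 mol O): C 3.000, H 2.000, O 1.000
Ratio ≈ 3:2:1, so the empirical formula is C3H2O

C3H2O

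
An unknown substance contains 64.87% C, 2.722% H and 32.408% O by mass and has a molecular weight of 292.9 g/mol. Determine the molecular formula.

Assume 100 g: 64.87 g C, 2.722 g H, 32.408 g O.
C: 64.87 g ÷ 12.01 g/mol = 5.401 mol
H: 2.722 g ÷ 1.008 g/mol = 2.7 mol
O: 32.408 g ÷ 16.00 g/mol = 2.026 mol
Divide by the smallest (2.026 mol O): C 2.667, H 1.333, O 1.000
Multiply by 3: C 8.00, H 4.00, O 3.00 → C8H4O3
Empirical-formula mass = 148.11 g/mol
n = 292.9 / 148.11 = 1.98 ≈ 2
Molecular formula = (C8H4O3)×2 = C16H8O6

C16H8O6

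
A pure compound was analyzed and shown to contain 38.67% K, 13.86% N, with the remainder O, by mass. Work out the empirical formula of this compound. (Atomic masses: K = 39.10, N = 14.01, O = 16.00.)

KNO3

Assume 100 g: 38.67 g K, 13.86 g N, 47.47 g O.
n(K) = 38.67/39.10 = 0.989, n(N) = 13.86/14.01 = 0.9893, n(O) = 47.47/16.00 = 2.967
Divide by the smallest (0.989 mol K): K 1.000, N 1.000, O 3.000
Ratio ≈ 1:1:3, so the empirical formula is KNO3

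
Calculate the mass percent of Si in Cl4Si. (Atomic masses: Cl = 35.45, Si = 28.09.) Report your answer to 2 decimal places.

16.53%

Molar mass = 4(35.45) + 1(28.09) = 169.890 g/mol
Mass of Si per mole = 1 × 28.09 = 28.090 g
% Si = 28.090 / 169.890 × 100 = 16.53%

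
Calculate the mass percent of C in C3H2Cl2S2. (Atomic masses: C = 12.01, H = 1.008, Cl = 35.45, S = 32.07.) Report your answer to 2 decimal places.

20.82%

Molar mass = 3(12.01) + 2(1.008) + 2(35.45) + 2(32.07) = 173.086 g/mol
Mass of C per mole = 3 × 12.01 = 36.030 g
% C = 36.030 / 173.086 × 100 = 20.82%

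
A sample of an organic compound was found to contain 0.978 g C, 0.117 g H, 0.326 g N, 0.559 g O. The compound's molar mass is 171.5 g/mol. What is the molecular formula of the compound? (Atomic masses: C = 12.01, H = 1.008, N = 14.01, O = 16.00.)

C7H10N2O3

C: 0.978 g ÷ 12.01 g/mol = 0.08143 mol
H: 0.117 g ÷ 1.008 g/mol = 0.1161 mol
N: 0.326 g ÷ 14.01 g/mol = 0.02327 mol
O: 0.559 g ÷ 16.00 g/mol = 0.03494 mol
Smallest is N at 0.02327 mol; normalising gives C 3.500, H 4.988, N 1.000, O 1.501
Multiply by 2: C 7.00, H 9.98, N 2.00, O 3.00 → C7H10N2O3
Empirical-formula mass = 170.17 g/mol
n = 171.5 / 170.17 = 1.01 ≈ 1
Molecular formula = empirical formula = C7H10N2O3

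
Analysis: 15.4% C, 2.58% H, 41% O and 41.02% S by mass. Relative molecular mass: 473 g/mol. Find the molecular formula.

Assume 100 g: 15.4 g C, 2.58 g H, 41 g O, 41.02 g S.
C: 15.4 g ÷ 12.01 g/mol = 1.282 mol
H: 2.58 g ÷ 1.008 g/mol = 2.56 mol
O: 41 g ÷ 16.00 g/mol = 2.562 mol
S: 41.02 g ÷ 32.07 g/mol = 1.279 mol
Divide by the smallest (1.279 mol S): C 1.002, H 2.001, O 2.003, S 1.000
Ratio ≈ 1:2:2:1, so the empirical formula is CH2O2S
Empirical-formula mass = 78.10 g/mol
n = 473 / 78.10 = 6.06 ≈ 6
Molecular formula = (CH2O2S)×6 = C6H12O12S6

C6H12O12S6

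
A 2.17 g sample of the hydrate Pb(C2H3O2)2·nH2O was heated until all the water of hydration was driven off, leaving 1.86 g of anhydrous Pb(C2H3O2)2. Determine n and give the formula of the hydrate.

Mass of water lost = 2.17 − 1.86 = 0.31 g → 0.31 / 18.02 = 0.0172 mol H2O
Molar mass of Pb(C2H3O2)2 = 325.29 g/mol → mol Pb(C2H3O2)2 = 1.86 / 325.29 = 0.005718
n = 0.0172 / 0.005718 = 3.01 ≈ 3 → Pb(C2H3O2)2·3H2O

Pb(C2H3O2)2·3H2O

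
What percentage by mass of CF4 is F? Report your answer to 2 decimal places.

Molar mass = 1(12.01) + 4(19.00) = 88.010 g/mol
Mass of F per mole = 4 × 19.00 = 76.000 g
% F = 76.000 / 88.010 × 100 = 86.35%

86.35%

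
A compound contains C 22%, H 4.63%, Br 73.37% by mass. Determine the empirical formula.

Assume 100 g: 22 g C, 4.63 g H, 73.37 g Br.
Moles — C: 22 / 12.01 = 1.832 mol; H: 4.63 / 1.008 = 4.593 mol; Br: 73.37 / 79.90 = 0.9183 mol
Smallest is Br at 0.9183 mol; normalising gives C 1.995, H 5.002, Br 1.000
→ C2H5Br

C2H5Br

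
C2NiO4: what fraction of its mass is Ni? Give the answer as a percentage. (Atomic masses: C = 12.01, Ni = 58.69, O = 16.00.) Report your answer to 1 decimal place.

Molar mass = 2(12.01) + 1(58.69) + 4(16.00) = 146.710 g/mol
Mass of Ni per mole = 1 × 58.69 = 58.690 g
% Ni = 58.690 / 146.710 × 100 = 40.0%

40.0%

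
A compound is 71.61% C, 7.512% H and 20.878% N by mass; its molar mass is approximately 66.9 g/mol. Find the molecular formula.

C4H5N

Assume 100 g: 71.61 g C, 7.512 g H, 20.878 g N.
Moles — C: 71.61 / 12.01 = 5.963 mol; H: 7.512 / 1.008 = 7.452 mol; N: 20.878 / 14.01 = 1.49 mol
Divide by the smallest (1.49 mol N): C 4.001, H 5.001, N 1.000
Ratio ≈ 4:5:1, so the empirical formula is C4H5N
Empirical-formula mass = 67.09 g/mol
n = 66.9 / 67.09 = 1.00 ≈ 1
Molecular formula = empirical formula = C4H5N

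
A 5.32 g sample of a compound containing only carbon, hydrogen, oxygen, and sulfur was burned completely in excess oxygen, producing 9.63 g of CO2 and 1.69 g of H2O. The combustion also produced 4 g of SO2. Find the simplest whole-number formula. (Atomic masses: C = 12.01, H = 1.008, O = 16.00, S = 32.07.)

C7H6OS2

mol C = 9.63 / 44.01 = 0.2188; mass C = 0.2188 × 12.01 = 2.628 g
mol H = 2 × (1.69 / 18.02) = 0.1876; mass H = 0.1876 × 1.008 = 0.1891 g
mol S = 4 / 64.07 = 0.06243; mass S = 2.002 g
mass O = 5.32 − (4.819) = 0.5008 g → mol O = 0.03130
Ratios (÷ 0.0313): C 6.991, H 5.993, O 1.000, S 1.995
≈ 7:6:1:2 → C7H6OS2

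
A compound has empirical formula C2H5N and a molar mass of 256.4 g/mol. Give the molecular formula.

Empirical-formula mass = 43.07 g/mol
n = 256.4 / 43.07 = 5.95 ≈ 6
Molecular formula = (C2H5N)6 = C12H30N6

C12H30N6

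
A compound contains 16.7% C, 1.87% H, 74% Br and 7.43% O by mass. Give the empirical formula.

Assume 100 g: 16.7 g C, 1.87 g H, 74 g Br, 7.43 g O.
n(C) = 16.7/12.01 = 1.391, n(H) = 1.87/1.008 = 1.855, n(Br) = 74/79.90 = 0.9262, n(O) = 7.43/16.00 = 0.4644
Divide by the smallest (0.4644 mol O): C 2.994, H 3.995, Br 1.994, O 1.000
→ C3H4Br2O

C3H4Br2O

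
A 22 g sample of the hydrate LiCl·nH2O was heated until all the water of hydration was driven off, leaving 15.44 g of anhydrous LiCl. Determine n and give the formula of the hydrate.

LiCl·H2O

Mass of water lost = 22 − 15.44 = 6.56 g → 6.56 / 18.02 = 0.364 mol H2O
Molar mass of LiCl = 42.39 g/mol → mol LiCl = 15.44 / 42.39 = 0.3642
n = 0.364 / 0.3642 = 1.00 ≈ 1 → LiCl·H2O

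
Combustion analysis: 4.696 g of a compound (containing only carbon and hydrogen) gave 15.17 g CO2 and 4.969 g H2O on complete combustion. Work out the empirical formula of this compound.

C5H8

mol C = 15.17 / 44.01 = 0.3447; mass C = 0.3447 × 12.01 = 4.140 g
mol H = 2 × (4.969 / 18.02) = 0.5515; mass H = 0.5515 × 1.008 = 0.5559 g
Ratios (÷ 0.3447): C 1.000, H 1.600
×5: C 5.00, H 8.00 → C5H8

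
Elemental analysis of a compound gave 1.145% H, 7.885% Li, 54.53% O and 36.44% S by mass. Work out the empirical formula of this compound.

HLiO3S

Assume 100 g: 1.145 g H, 7.885 g Li, 54.53 g O, 36.44 g S.
H: 1.145 g ÷ 1.008 g/mol = 1.136 mol
Li: 7.885 g ÷ 6.94 g/mol = 1.136 mol
O: 54.53 g ÷ 16.00 g/mol = 3.408 mol
S: 36.44 g ÷ 32.07 g/mol = 1.136 mol
Ratios (÷ 1.136): H 1.000, Li 1.000, O 3.000, S 1.000
Ratio ≈ 1:1:3:1, so the empirical formula is HLiO3S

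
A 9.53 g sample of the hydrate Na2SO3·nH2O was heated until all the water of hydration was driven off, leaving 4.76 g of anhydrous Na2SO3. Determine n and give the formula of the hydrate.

Na2SO3·7H2O

Mass of water lost = 9.53 − 4.76 = 4.77 g → 4.77 / 18.02 = 0.2647 mol H2O
Molar mass of Na2SO3 = 126.05 g/mol → mol Na2SO3 = 4.76 / 126.05 = 0.03776
n = 0.2647 / 0.03776 = 7.01 ≈ 7 → Na2SO3·7H2O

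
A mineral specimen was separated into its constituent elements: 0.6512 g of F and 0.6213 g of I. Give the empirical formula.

n(F) = 0.6512/19.00 = 0.03427, n(I) = 0.6213/126.90 = 0.004896
Ratios (÷ 0.004896): F 7.000, I 1.000
≈ 7:1 → F7I

F7I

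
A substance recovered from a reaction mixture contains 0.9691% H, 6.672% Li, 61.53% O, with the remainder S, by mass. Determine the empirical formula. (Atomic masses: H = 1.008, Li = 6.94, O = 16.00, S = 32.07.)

Assume 100 g: 0.9691 g H, 6.672 g Li, 61.53 g O, 30.829 g S.
n(H) = 0.9691/1.008 = 0.9614, n(Li) = 6.672/6.94 = 0.9614, n(O) = 61.53/16.00 = 3.846, n(S) = 30.829/32.07 = 0.9613
Divide by the smallest (0.9613 mol S): H 1.000, Li 1.000, O 4.000, S 1.000
Ratio ≈ 1:1:4:1, so the empirical formula is HLiO4S

HLiO4S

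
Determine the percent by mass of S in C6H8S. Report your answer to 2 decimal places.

28.58%

Molar mass = 6(12.01) + 8(1.008) + 1(32.07) = 112.194 g/mol
Mass of S per mole = 1 × 32.07 = 32.070 g
% S = 32.070 / 112.194 × 100 = 28.58%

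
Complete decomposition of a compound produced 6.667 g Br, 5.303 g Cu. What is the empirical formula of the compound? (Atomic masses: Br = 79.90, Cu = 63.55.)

Moles — Br: 6.667 / 79.90 = 0.08344 mol; Cu: 5.303 / 63.55 = 0.08345 mol
Smallest is Br at 0.08344 mol; normalising gives Br 1.000, Cu 1.000
Ratio ≈ 1:1, so the empirical formula is BrCu

BrCu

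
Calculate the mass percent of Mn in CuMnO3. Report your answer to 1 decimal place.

Molar mass = 1(63.55) + 1(54.94) + 3(16.00) = 166.490 g/mol
Mass of Mn per mole = 1 × 54.94 = 54.940 g
% Mn = 54.940 / 166.490 × 100 = 33.0%

33.0%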